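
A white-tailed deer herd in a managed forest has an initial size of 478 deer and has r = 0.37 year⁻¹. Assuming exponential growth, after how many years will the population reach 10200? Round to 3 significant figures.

8.27 years

Set N₀·e^(rt) = 10200: e^(0.37·t) = 10200/478 = 21.339.
0.37·t = ln(21.339) = 3.0605, so t = 3.0605/0.37 = 8.2717.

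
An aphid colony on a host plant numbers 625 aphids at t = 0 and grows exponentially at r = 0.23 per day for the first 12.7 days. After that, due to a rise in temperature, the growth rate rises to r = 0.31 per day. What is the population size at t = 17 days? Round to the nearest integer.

Phase 1: N(12.7) = 625·e^(0.23×12.7) = 625·e^2.921 = 11599.9.
Phase 2 runs for 17 − 12.7 = 4.3 days at r = 0.31.
N(17) = 11599.9·e^(0.31×4.3) = 11599.9·e^1.333 = 43991.5.

43991 aphids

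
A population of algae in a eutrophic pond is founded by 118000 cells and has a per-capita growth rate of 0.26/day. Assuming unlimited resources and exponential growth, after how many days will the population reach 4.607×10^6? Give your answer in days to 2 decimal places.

Set N₀·e^(rt) = 4.607×10^6: e^(0.26·t) = 4.607×10^6/118000 = 39.042.
0.26·t = ln(39.042) = 3.6646, so t = 3.6646/0.26 = 14.095.

14.09 days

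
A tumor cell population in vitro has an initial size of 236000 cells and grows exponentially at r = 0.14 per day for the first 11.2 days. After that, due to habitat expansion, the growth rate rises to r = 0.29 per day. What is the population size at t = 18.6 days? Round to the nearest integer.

Phase 1: N(11.2) = 236000·e^(0.14×11.2) = 236000·e^1.568 = 1.132103×10^6.
Phase 2 runs for 18.6 − 11.2 = 7.4 days at r = 0.29.
N(18.6) = 1.132103×10^6·e^(0.29×7.4) = 1.132103×10^6·e^2.146 = 9.680142×10^6.

9680142 cells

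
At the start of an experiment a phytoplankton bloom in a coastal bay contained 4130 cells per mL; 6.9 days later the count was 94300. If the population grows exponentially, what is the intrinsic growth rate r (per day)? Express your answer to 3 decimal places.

From N(t) = N₀·e^(rt): e^(r·6.9) = 94300/4130 = 22.833.
r·6.9 = ln(22.833) = 3.1282, so r = 3.1282/6.9 = 0.45336.

0.453 per day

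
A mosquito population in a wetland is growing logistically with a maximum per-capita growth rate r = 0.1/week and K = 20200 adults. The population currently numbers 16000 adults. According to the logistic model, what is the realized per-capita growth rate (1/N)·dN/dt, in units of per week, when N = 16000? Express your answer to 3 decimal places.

(1/N)·dN/dt = r(1 − N/K) = 0.1 × (1 − 16000/20200).
= 0.1 × 0.20792 = 0.020792.

0.021 per week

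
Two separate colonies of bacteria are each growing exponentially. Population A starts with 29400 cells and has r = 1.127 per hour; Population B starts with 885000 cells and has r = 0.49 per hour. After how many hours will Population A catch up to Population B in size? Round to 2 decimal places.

5.34 hours

Set 29400·e^(1.127t) = 885000·e^(0.49t).
e^((1.127 − 0.49)t) = 885000/29400 → e^(0.637·t) = 30.102.
0.637·t = ln(30.102) = 3.4046, so t = 3.4046/0.637 = 5.3447.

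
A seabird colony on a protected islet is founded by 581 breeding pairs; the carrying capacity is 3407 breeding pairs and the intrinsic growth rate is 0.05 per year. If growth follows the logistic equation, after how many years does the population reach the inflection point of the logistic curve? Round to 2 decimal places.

Logistic growth is fastest at N = K/2 = 1703.5.
A = (K − N₀)/N₀ = 4.864. Set K/(1 + A·e^(−rt)) = K/2 → A·e^(−rt) = 1.
e^(−0.05t) = 1/4.864 = 0.205591, so t = ln(4.864)/0.05 = 1.5819/0.05 = 31.637.

31.64 years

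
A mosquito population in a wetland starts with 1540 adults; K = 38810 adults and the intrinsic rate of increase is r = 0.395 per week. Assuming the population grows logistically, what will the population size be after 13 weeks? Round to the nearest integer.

A = (K − N₀)/N₀ = (38810 − 1540)/1540 = 24.201.
N(t) = K/(1 + A·e^(−rt)) = 38810/(1 + 24.201×e^(−0.395×13)).
e^(−5.135) = 0.0058871; denominator = 1 + 24.201×0.0058871 = 1.1425.
N = 38810/1.1425 = 33970.1.

33970 adults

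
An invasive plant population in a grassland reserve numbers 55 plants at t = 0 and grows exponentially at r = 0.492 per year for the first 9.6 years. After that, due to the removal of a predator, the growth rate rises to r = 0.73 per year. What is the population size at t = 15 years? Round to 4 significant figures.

Phase 1: N(9.6) = 55·e^(0.492×9.6) = 55·e^4.723 = 6189.03.
Phase 2 runs for 15 − 9.6 = 5.4 years at r = 0.73.
N(15) = 6189.03·e^(0.73×5.4) = 6189.03·e^3.942 = 318868.

318900 plants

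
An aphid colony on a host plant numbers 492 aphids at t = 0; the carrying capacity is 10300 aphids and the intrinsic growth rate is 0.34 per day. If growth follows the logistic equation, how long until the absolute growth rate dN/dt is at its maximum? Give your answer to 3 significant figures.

Logistic growth is fastest at N = K/2 = 5150.
A = (K − N₀)/N₀ = 19.935. Set K/(1 + A·e^(−rt)) = K/2 → A·e^(−rt) = 1.
e^(−0.34t) = 1/19.935 = 0.0501631, so t = ln(19.935)/0.34 = 2.9925/0.34 = 8.8014.

8.80 days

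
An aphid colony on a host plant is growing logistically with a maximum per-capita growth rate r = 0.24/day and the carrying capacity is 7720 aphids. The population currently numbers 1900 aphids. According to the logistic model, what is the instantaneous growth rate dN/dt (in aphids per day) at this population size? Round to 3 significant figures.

344 aphids per day

dN/dt = rN(1 − N/K) = 0.24 × 1900 × (1 − 1900/7720).
1 − 1900/7720 = 0.75389; dN/dt = 0.24 × 1900 × 0.75389 = 343.77.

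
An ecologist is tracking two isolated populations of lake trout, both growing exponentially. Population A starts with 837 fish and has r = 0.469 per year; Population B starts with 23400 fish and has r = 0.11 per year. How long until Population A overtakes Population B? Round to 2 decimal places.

9.28 years

Set 837·e^(0.469t) = 23400·e^(0.11t).
e^((0.469 − 0.11)t) = 23400/837 → e^(0.359·t) = 27.957.
0.359·t = ln(27.957) = 3.3307, so t = 3.3307/0.359 = 9.2776.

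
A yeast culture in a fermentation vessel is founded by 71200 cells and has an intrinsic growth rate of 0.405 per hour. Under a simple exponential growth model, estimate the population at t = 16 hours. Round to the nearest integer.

N(t) = N₀·e^(rt) = 71200 × e^(0.405×16) = 71200 × e^6.48.
e^6.48 ≈ 651.97, so N ≈ 71200 × 651.97 = 4.642033×10^7.

46420331 cells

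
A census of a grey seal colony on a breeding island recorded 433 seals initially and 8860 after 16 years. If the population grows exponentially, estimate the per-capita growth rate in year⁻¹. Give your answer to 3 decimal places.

0.189 per year

From N(t) = N₀·e^(rt): e^(r·16) = 8860/433 = 20.462.
r·16 = ln(20.462) = 3.0186, so r = 3.0186/16 = 0.18866.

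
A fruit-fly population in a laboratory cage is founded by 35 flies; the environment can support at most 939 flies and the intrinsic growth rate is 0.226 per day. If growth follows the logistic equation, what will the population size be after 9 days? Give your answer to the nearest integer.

A = (K − N₀)/N₀ = (939 − 35)/35 = 25.829.
N(t) = K/(1 + A·e^(−rt)) = 939/(1 + 25.829×e^(−0.226×9)).
e^(−2.034) = 0.13081; denominator = 1 + 25.829×0.13081 = 4.3787.
N = 939/4.3787 = 214.449.

214 flies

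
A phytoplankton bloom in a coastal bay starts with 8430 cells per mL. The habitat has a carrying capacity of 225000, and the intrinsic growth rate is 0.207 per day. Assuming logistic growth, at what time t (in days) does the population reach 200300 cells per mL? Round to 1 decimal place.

A = (K − N₀)/N₀ = (225000 − 8430)/8430 = 25.69.
Solve 225000/(1 + 25.69·e^(−0.207t)) = 200300: 1 + 25.69·e^(−0.207t) = 1.1233, so e^(−0.207t) = 0.00480004.
−0.207·t = ln(0.00480004) = -5.3391, so t = 5.3391/0.207 = 25.793.

25.8 days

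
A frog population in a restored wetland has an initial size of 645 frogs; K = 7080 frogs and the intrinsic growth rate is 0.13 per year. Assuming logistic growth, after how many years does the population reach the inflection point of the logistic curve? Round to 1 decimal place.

Logistic growth is fastest at N = K/2 = 3540.
A = (K − N₀)/N₀ = 9.9767. Set K/(1 + A·e^(−rt)) = K/2 → A·e^(−rt) = 1.
e^(−0.13t) = 1/9.9767 = 0.100233, so t = ln(9.9767)/0.13 = 2.3003/0.13 = 17.694.

17.7 years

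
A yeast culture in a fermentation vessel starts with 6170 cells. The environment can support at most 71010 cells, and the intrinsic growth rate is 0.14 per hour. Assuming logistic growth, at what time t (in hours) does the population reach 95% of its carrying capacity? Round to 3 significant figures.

37.8 hours

A = (K − N₀)/N₀ = (71010 − 6170)/6170 = 10.509.
Solve 71010/(1 + 10.509·e^(−0.14t)) = 67459.5: 1 + 10.509·e^(−0.14t) = 1.0526, so e^(−0.14t) = 0.00500828.
−0.14·t = ln(0.00500828) = -5.2967, so t = 5.2967/0.14 = 37.833.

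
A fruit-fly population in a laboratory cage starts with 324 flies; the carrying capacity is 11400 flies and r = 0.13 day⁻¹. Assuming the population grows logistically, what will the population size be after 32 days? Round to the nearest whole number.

7434 flies

A = (K − N₀)/N₀ = (11400 − 324)/324 = 34.185.
N(t) = K/(1 + A·e^(−rt)) = 11400/(1 + 34.185×e^(−0.13×32)).
e^(−4.16) = 0.015608; denominator = 1 + 34.185×0.015608 = 1.5335.
N = 11400/1.5335 = 7433.75.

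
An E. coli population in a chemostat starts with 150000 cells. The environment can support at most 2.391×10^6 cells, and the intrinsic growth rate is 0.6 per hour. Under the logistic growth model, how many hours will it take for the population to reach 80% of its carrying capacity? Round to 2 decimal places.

A = (K − N₀)/N₀ = (2.391×10^6 − 150000)/150000 = 14.94.
Solve 2.391×10^6/(1 + 14.94·e^(−0.6t)) = 1.9128×10^6: 1 + 14.94·e^(−0.6t) = 1.25, so e^(−0.6t) = 0.0167336.
−0.6·t = ln(0.0167336) = -4.0903, so t = 4.0903/0.6 = 6.8172.

6.82 hours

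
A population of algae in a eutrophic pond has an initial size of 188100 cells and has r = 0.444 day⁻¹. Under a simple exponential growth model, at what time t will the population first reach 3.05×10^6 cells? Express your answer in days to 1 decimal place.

Set N₀·e^(rt) = 3.05×10^6: e^(0.444·t) = 3.05×10^6/188100 = 16.215.
0.444·t = ln(16.215) = 2.7859, so t = 2.7859/0.444 = 6.2746.

6.3 days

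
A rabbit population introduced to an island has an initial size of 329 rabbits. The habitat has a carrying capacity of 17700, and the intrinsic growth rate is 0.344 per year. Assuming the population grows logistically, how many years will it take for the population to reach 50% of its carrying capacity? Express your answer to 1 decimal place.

11.5 years

A = (K − N₀)/N₀ = (17700 − 329)/329 = 52.799.
Solve 17700/(1 + 52.799·e^(−0.344t)) = 8850: 1 + 52.799·e^(−0.344t) = 2, so e^(−0.344t) = 0.0189396.
−0.344·t = ln(0.0189396) = -3.9665, so t = 3.9665/0.344 = 11.531.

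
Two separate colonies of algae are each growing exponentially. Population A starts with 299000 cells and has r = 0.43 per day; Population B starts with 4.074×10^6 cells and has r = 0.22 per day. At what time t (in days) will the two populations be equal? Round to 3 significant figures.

Set 299000·e^(0.43t) = 4.074×10^6·e^(0.22t).
e^((0.43 − 0.22)t) = 4.074×10^6/299000 → e^(0.21·t) = 13.625.
0.21·t = ln(13.625) = 2.6119, so t = 2.6119/0.21 = 12.438.

12.4 days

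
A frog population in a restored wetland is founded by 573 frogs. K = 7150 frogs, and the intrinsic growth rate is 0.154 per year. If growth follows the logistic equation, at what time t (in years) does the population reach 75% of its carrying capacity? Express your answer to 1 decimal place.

23.0 years

A = (K − N₀)/N₀ = (7150 − 573)/573 = 11.478.
Solve 7150/(1 + 11.478·e^(−0.154t)) = 5362.5: 1 + 11.478·e^(−0.154t) = 1.3333, so e^(−0.154t) = 0.0290406.
−0.154·t = ln(0.0290406) = -3.5391, so t = 3.5391/0.154 = 22.981.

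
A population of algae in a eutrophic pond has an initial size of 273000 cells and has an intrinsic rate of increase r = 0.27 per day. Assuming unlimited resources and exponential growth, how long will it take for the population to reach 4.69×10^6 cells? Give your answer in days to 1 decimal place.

Set N₀·e^(rt) = 4.69×10^6: e^(0.27·t) = 4.69×10^6/273000 = 17.179.
0.27·t = ln(17.179) = 2.8437, so t = 2.8437/0.27 = 10.532.

10.5 days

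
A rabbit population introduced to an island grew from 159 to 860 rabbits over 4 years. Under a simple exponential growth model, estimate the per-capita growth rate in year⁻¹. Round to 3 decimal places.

0.422 per year

From N(t) = N₀·e^(rt): e^(r·4) = 860/159 = 5.4088.
r·4 = ln(5.4088) = 1.688, so r = 1.688/4 = 0.42201.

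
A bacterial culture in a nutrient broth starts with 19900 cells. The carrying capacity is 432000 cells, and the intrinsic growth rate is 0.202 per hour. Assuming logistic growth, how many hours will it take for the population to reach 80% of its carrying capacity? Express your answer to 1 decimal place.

A = (K − N₀)/N₀ = (432000 − 19900)/19900 = 20.709.
Solve 432000/(1 + 20.709·e^(−0.202t)) = 345600: 1 + 20.709·e^(−0.202t) = 1.25, so e^(−0.202t) = 0.0120723.
−0.202·t = ln(0.0120723) = -4.4168, so t = 4.4168/0.202 = 21.866.

21.9 hours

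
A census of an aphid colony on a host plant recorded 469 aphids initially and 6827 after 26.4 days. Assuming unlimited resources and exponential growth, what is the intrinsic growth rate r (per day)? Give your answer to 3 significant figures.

0.101 per day

From N(t) = N₀·e^(rt): e^(r·26.4) = 6827/469 = 14.557.
r·26.4 = ln(14.557) = 2.678, so r = 2.678/26.4 = 0.10144.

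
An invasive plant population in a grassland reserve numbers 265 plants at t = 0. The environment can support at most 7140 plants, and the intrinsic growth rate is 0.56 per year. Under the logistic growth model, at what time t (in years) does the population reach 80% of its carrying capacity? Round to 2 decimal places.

8.29 years

A = (K − N₀)/N₀ = (7140 − 265)/265 = 25.943.
Solve 7140/(1 + 25.943·e^(−0.56t)) = 5712: 1 + 25.943·e^(−0.56t) = 1.25, so e^(−0.56t) = 0.00963636.
−0.56·t = ln(0.00963636) = -4.6422, so t = 4.6422/0.56 = 8.2897.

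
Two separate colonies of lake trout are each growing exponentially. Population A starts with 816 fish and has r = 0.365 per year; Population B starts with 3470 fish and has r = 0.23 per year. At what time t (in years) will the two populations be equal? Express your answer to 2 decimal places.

10.72 years

Set 816·e^(0.365t) = 3470·e^(0.23t).
e^((0.365 − 0.23)t) = 3470/816 → e^(0.135·t) = 4.2525.
0.135·t = ln(4.2525) = 1.4475, so t = 1.4475/0.135 = 10.722.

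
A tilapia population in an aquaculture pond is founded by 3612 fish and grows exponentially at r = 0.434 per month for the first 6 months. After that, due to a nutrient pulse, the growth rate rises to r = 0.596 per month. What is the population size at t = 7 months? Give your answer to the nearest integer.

88611 fish

Phase 1: N(6) = 3612·e^(0.434×6) = 3612·e^2.604 = 48825.9.
Phase 2 runs for 7 − 6 = 1 months at r = 0.596.
N(7) = 48825.9·e^(0.596×1) = 48825.9·e^0.596 = 88611.5.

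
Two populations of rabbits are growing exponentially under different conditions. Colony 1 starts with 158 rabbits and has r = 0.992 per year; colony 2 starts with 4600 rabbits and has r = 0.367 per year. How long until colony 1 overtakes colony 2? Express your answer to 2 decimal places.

Set 158·e^(0.992t) = 4600·e^(0.367t).
e^((0.992 − 0.367)t) = 4600/158 → e^(0.625·t) = 29.114.
0.625·t = ln(29.114) = 3.3712, so t = 3.3712/0.625 = 5.3939.

5.39 years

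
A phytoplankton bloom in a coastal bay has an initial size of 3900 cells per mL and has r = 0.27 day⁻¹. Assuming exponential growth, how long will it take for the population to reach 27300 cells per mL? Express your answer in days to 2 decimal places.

Set N₀·e^(rt) = 27300: e^(0.27·t) = 27300/3900 = 7.
0.27·t = ln(7) = 1.9459, so t = 1.9459/0.27 = 7.2071.

7.21 days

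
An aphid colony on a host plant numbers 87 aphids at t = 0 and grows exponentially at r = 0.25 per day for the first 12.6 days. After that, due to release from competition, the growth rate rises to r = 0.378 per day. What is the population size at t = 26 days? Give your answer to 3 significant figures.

322000 aphids

Phase 1: N(12.6) = 87·e^(0.25×12.6) = 87·e^3.15 = 2030.24.
Phase 2 runs for 26 − 12.6 = 13.4 days at r = 0.378.
N(26) = 2030.24·e^(0.378×13.4) = 2030.24·e^5.065 = 321614.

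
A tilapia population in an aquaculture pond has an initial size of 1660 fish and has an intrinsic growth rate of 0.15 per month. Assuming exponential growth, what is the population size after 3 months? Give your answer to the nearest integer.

N(t) = N₀·e^(rt) = 1660 × e^(0.15×3) = 1660 × e^0.45.
e^0.45 ≈ 1.5683, so N ≈ 1660 × 1.5683 = 2603.4.

2603 fish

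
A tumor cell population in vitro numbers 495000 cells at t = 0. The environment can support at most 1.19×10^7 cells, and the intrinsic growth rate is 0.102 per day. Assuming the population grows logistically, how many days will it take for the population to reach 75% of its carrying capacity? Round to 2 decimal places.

41.53 days

A = (K − N₀)/N₀ = (1.19×10^7 − 495000)/495000 = 23.04.
Solve 1.19×10^7/(1 + 23.04·e^(−0.102t)) = 8.925×10^6: 1 + 23.04·e^(−0.102t) = 1.3333, so e^(−0.102t) = 0.0144673.
−0.102·t = ln(0.0144673) = -4.2359, so t = 4.2359/0.102 = 41.528.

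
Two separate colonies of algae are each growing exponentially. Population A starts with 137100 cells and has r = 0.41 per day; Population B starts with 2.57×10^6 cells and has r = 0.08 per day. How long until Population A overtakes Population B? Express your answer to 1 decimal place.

Set 137100·e^(0.41t) = 2.57×10^6·e^(0.08t).
e^((0.41 − 0.08)t) = 2.57×10^6/137100 → e^(0.33·t) = 18.745.
0.33·t = ln(18.745) = 2.931, so t = 2.931/0.33 = 8.8817.

8.9 days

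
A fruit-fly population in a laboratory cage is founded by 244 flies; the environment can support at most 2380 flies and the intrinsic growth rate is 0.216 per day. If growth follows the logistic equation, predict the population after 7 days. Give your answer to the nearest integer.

812 flies

A = (K − N₀)/N₀ = (2380 − 244)/244 = 8.7541.
N(t) = K/(1 + A·e^(−rt)) = 2380/(1 + 8.7541×e^(−0.216×7)).
e^(−1.512) = 0.22047; denominator = 1 + 8.7541×0.22047 = 2.93.
N = 2380/2.93 = 812.286.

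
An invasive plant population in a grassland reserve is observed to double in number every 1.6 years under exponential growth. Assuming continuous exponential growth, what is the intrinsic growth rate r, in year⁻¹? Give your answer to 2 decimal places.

r = ln(2)/t_d = 0.6931/1.6 = 0.43322.

0.43 per year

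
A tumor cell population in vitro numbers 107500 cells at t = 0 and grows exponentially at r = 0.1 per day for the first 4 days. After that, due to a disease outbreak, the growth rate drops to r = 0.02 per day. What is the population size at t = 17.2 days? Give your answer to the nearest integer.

208824 cells

Phase 1: N(4) = 107500·e^(0.1×4) = 107500·e^0.4 = 160371.
Phase 2 runs for 17.2 − 4 = 13.2 days at r = 0.02.
N(17.2) = 160371·e^(0.02×13.2) = 160371·e^0.264 = 208824.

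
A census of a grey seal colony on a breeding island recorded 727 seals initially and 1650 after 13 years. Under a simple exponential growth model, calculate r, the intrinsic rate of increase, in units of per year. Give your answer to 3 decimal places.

From N(t) = N₀·e^(rt): e^(r·13) = 1650/727 = 2.2696.
r·13 = ln(2.2696) = 0.8196, so r = 0.8196/13 = 0.063046.

0.063 per year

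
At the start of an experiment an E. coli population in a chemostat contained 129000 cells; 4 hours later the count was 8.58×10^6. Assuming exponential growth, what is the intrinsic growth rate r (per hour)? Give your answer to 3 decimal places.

From N(t) = N₀·e^(rt): e^(r·4) = 8.58×10^6/129000 = 66.512.
r·4 = ln(66.512) = 4.1974, so r = 4.1974/4 = 1.0493.

1.049 per hour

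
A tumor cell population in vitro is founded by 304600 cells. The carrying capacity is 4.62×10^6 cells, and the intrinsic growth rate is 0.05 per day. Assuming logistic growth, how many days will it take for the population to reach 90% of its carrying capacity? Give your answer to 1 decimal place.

A = (K − N₀)/N₀ = (4.62×10^6 − 304600)/304600 = 14.167.
Solve 4.62×10^6/(1 + 14.167·e^(−0.05t)) = 4.158×10^6: 1 + 14.167·e^(−0.05t) = 1.1111, so e^(−0.05t) = 0.00784271.
−0.05·t = ln(0.00784271) = -4.8482, so t = 4.8482/0.05 = 96.963.

97.0 days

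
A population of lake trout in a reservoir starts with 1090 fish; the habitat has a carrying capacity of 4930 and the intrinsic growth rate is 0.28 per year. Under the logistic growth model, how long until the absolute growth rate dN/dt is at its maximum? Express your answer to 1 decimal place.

Logistic growth is fastest at N = K/2 = 2465.
A = (K − N₀)/N₀ = 3.5229. Set K/(1 + A·e^(−rt)) = K/2 → A·e^(−rt) = 1.
e^(−0.28t) = 1/3.5229 = 0.283854, so t = ln(3.5229)/0.28 = 1.2593/0.28 = 4.4975.

4.5 years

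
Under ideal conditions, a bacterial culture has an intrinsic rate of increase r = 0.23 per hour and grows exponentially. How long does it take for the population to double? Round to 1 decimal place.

3.0 hours

Doubling time t_d = ln(2)/r = 0.6931/0.23 = 3.0137.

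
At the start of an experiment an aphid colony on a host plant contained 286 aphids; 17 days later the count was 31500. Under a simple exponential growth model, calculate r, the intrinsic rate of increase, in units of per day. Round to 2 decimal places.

0.28 per day

From N(t) = N₀·e^(rt): e^(r·17) = 31500/286 = 110.14.
r·17 = ln(110.14) = 4.7018, so r = 4.7018/17 = 0.27657.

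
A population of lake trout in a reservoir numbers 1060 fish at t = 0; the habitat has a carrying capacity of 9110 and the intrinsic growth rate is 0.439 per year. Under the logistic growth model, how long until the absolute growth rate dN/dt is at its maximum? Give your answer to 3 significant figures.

4.62 years

Logistic growth is fastest at N = K/2 = 4555.
A = (K − N₀)/N₀ = 7.5943. Set K/(1 + A·e^(−rt)) = K/2 → A·e^(−rt) = 1.
e^(−0.439t) = 1/7.5943 = 0.131677, so t = ln(7.5943)/0.439 = 2.0274/0.439 = 4.6182.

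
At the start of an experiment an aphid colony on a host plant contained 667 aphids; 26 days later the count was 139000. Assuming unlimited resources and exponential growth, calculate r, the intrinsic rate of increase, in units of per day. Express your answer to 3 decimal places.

From N(t) = N₀·e^(rt): e^(r·26) = 139000/667 = 208.4.
r·26 = ln(208.4) = 5.3394, so r = 5.3394/26 = 0.20536.

0.205 per day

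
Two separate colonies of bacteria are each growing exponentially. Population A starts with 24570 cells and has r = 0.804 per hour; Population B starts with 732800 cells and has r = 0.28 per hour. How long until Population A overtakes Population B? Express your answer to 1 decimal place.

Set 24570·e^(0.804t) = 732800·e^(0.28t).
e^((0.804 − 0.28)t) = 732800/24570 → e^(0.524·t) = 29.825.
0.524·t = ln(29.825) = 3.3953, so t = 3.3953/0.524 = 6.4797.

6.5 hours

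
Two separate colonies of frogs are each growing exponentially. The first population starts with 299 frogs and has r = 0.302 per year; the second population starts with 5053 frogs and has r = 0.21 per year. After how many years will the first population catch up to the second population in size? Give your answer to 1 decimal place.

30.7 years

Set 299·e^(0.302t) = 5053·e^(0.21t).
e^((0.302 − 0.21)t) = 5053/299 → e^(0.092·t) = 16.9.
0.092·t = ln(16.9) = 2.8273, so t = 2.8273/0.092 = 30.731.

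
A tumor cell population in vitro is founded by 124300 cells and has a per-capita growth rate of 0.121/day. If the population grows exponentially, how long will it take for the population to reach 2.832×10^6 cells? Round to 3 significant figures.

Set N₀·e^(rt) = 2.832×10^6: e^(0.121·t) = 2.832×10^6/124300 = 22.784.
0.121·t = ln(22.784) = 3.126, so t = 3.126/0.121 = 25.835.

25.8 days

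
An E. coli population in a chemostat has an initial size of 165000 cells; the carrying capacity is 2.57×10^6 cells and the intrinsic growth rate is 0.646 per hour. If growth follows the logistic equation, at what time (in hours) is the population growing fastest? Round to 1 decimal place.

4.1 hours

Logistic growth is fastest at N = K/2 = 1.285×10^6.
A = (K − N₀)/N₀ = 14.576. Set K/(1 + A·e^(−rt)) = K/2 → A·e^(−rt) = 1.
e^(−0.646t) = 1/14.576 = 0.0686071, so t = ln(14.576)/0.646 = 2.6794/0.646 = 4.1476.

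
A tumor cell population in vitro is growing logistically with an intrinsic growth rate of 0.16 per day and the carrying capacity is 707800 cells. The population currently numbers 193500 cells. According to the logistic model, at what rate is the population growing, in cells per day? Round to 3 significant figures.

22500 cells per day

dN/dt = rN(1 − N/K) = 0.16 × 193500 × (1 − 193500/707800).
1 − 193500/707800 = 0.72662; dN/dt = 0.16 × 193500 × 0.72662 = 22496.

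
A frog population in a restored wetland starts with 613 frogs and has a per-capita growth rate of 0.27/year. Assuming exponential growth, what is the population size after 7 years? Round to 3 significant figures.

N(t) = N₀·e^(rt) = 613 × e^(0.27×7) = 613 × e^1.89.
e^1.89 ≈ 6.6194, so N ≈ 613 × 6.6194 = 4057.67.

4060 frogs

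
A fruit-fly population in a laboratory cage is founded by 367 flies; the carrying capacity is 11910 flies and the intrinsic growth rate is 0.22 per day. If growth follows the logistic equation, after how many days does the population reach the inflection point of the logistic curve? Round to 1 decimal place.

15.7 days

Logistic growth is fastest at N = K/2 = 5955.
A = (K − N₀)/N₀ = 31.452. Set K/(1 + A·e^(−rt)) = K/2 → A·e^(−rt) = 1.
e^(−0.22t) = 1/31.452 = 0.0317942, so t = ln(31.452)/0.22 = 3.4485/0.22 = 15.675.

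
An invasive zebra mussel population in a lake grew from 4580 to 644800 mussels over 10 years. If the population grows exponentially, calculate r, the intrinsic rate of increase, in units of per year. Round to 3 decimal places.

From N(t) = N₀·e^(rt): e^(r·10) = 644800/4580 = 140.79.
r·10 = ln(140.79) = 4.9472, so r = 4.9472/10 = 0.49472.

0.495 per year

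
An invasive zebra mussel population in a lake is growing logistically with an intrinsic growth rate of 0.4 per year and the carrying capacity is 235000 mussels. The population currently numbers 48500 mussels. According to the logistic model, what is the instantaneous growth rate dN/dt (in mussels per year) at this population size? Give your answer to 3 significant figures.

dN/dt = rN(1 − N/K) = 0.4 × 48500 × (1 − 48500/235000).
1 − 48500/235000 = 0.79362; dN/dt = 0.4 × 48500 × 0.79362 = 15396.

15400 mussels per year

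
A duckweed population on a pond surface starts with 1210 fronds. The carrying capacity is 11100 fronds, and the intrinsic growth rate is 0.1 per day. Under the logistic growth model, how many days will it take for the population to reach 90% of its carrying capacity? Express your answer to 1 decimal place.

43.0 days

A = (K − N₀)/N₀ = (11100 − 1210)/1210 = 8.1736.
Solve 11100/(1 + 8.1736·e^(−0.1t)) = 9990: 1 + 8.1736·e^(−0.1t) = 1.1111, so e^(−0.1t) = 0.013594.
−0.1·t = ln(0.013594) = -4.2981, so t = 4.2981/0.1 = 42.981.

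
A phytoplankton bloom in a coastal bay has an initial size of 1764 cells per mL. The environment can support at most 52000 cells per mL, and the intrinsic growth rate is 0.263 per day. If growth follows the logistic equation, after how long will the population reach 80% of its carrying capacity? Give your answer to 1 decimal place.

18.0 days

A = (K − N₀)/N₀ = (52000 − 1764)/1764 = 28.478.
Solve 52000/(1 + 28.478·e^(−0.263t)) = 41600: 1 + 28.478·e^(−0.263t) = 1.25, so e^(−0.263t) = 0.00877857.
−0.263·t = ln(0.00877857) = -4.7354, so t = 4.7354/0.263 = 18.005.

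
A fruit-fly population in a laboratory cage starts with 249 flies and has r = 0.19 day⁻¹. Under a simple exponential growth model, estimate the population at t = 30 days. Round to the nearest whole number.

74418 flies

N(t) = N₀·e^(rt) = 249 × e^(0.19×30) = 249 × e^5.7.
e^5.7 ≈ 298.87, so N ≈ 249 × 298.87 = 74418.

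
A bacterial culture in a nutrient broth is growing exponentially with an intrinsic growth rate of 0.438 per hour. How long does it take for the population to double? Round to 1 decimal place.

1.6 hours

Doubling time t_d = ln(2)/r = 0.6931/0.438 = 1.5825.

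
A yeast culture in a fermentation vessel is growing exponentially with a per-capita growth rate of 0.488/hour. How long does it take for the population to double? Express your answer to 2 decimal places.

Doubling time t_d = ln(2)/r = 0.6931/0.488 = 1.4204.

1.42 hours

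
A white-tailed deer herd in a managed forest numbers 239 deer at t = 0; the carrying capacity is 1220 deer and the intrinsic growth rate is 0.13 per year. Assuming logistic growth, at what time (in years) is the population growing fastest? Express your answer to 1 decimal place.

10.9 years

Logistic growth is fastest at N = K/2 = 610.
A = (K − N₀)/N₀ = 4.1046. Set K/(1 + A·e^(−rt)) = K/2 → A·e^(−rt) = 1.
e^(−0.13t) = 1/4.1046 = 0.243629, so t = ln(4.1046)/0.13 = 1.4121/0.13 = 10.862.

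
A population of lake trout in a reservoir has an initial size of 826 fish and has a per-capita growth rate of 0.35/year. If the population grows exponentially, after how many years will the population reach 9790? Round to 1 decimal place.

7.1 years

Set N₀·e^(rt) = 9790: e^(0.35·t) = 9790/826 = 11.852.
0.35·t = ln(11.852) = 2.4725, so t = 2.4725/0.35 = 7.0643.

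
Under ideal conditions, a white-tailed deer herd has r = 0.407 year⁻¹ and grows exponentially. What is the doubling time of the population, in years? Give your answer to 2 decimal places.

1.70 years

Doubling time t_d = ln(2)/r = 0.6931/0.407 = 1.7031.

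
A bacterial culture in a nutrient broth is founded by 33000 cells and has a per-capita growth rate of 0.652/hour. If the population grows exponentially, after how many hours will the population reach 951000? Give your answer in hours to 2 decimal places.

5.15 hours

Set N₀·e^(rt) = 951000: e^(0.652·t) = 951000/33000 = 28.818.
0.652·t = ln(28.818) = 3.361, so t = 3.361/0.652 = 5.1549.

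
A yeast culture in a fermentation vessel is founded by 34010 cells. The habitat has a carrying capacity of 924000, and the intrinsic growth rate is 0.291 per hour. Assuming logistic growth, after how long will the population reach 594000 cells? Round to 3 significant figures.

A = (K − N₀)/N₀ = (924000 − 34010)/34010 = 26.168.
Solve 924000/(1 + 26.168·e^(−0.291t)) = 594000: 1 + 26.168·e^(−0.291t) = 1.5556, so e^(−0.291t) = 0.02123.
−0.291·t = ln(0.02123) = -3.8523, so t = 3.8523/0.291 = 13.238.

13.2 hours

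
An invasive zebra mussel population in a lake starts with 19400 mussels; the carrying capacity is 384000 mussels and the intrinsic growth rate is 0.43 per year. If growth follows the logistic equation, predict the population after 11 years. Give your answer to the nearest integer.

329364 mussels

A = (K − N₀)/N₀ = (384000 − 19400)/19400 = 18.794.
N(t) = K/(1 + A·e^(−rt)) = 384000/(1 + 18.794×e^(−0.43×11)).
e^(−4.73) = 0.0088265; denominator = 1 + 18.794×0.0088265 = 1.1659.
N = 384000/1.1659 = 329364.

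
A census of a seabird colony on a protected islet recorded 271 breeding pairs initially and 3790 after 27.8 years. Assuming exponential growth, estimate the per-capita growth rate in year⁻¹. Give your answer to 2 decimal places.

0.09 per year

From N(t) = N₀·e^(rt): e^(r·27.8) = 3790/271 = 13.985.
r·27.8 = ln(13.985) = 2.638, so r = 2.638/27.8 = 0.094892.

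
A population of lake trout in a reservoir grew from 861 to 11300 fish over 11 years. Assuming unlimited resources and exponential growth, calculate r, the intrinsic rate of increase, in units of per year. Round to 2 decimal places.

From N(t) = N₀·e^(rt): e^(r·11) = 11300/861 = 13.124.
r·11 = ln(13.124) = 2.5745, so r = 2.5745/11 = 0.23404.

0.23 per year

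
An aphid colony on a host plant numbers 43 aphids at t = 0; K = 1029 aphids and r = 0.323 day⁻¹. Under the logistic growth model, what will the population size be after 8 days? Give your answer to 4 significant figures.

376.8 aphids

A = (K − N₀)/N₀ = (1029 − 43)/43 = 22.93.
N(t) = K/(1 + A·e^(−rt)) = 1029/(1 + 22.93×e^(−0.323×8)).
e^(−2.584) = 0.075472; denominator = 1 + 22.93×0.075472 = 2.7306.
N = 1029/2.7306 = 376.843.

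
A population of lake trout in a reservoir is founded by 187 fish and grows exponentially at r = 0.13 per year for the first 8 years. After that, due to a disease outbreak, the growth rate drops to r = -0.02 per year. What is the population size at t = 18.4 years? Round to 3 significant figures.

Phase 1: N(8) = 187·e^(0.13×8) = 187·e^1.04 = 529.064.
Phase 2 runs for 18.4 − 8 = 10.4 years at r = -0.02.
N(18.4) = 529.064·e^(-0.02×10.4) = 529.064·e^-0.208 = 429.709.

430 fish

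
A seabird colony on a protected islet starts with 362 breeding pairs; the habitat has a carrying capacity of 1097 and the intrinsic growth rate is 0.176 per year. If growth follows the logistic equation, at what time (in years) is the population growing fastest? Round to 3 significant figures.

4.02 years

Logistic growth is fastest at N = K/2 = 548.5.
A = (K − N₀)/N₀ = 2.0304. Set K/(1 + A·e^(−rt)) = K/2 → A·e^(−rt) = 1.
e^(−0.176t) = 1/2.0304 = 0.492517, so t = ln(2.0304)/0.176 = 0.70823/0.176 = 4.024.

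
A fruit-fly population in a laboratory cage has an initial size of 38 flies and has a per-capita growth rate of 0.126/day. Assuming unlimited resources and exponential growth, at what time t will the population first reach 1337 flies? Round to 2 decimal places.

Set N₀·e^(rt) = 1337: e^(0.126·t) = 1337/38 = 35.184.
0.126·t = ln(35.184) = 3.5606, so t = 3.5606/0.126 = 28.259.

28.26 days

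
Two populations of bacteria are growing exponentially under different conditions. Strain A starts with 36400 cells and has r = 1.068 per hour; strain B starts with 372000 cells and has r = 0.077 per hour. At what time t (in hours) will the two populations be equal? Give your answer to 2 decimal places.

2.35 hours

Set 36400·e^(1.068t) = 372000·e^(0.077t).
e^((1.068 − 0.077)t) = 372000/36400 → e^(0.991·t) = 10.22.
0.991·t = ln(10.22) = 2.3243, so t = 2.3243/0.991 = 2.3454.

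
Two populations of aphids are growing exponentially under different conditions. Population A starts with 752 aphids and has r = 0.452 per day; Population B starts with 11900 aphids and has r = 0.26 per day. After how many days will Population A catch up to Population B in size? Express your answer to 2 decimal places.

Set 752·e^(0.452t) = 11900·e^(0.26t).
e^((0.452 − 0.26)t) = 11900/752 → e^(0.192·t) = 15.824.
0.192·t = ln(15.824) = 2.7616, so t = 2.7616/0.192 = 14.383.

14.38 days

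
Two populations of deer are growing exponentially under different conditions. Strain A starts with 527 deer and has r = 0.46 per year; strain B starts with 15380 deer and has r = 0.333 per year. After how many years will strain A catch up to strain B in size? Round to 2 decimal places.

Set 527·e^(0.46t) = 15380·e^(0.333t).
e^((0.46 − 0.333)t) = 15380/527 → e^(0.127·t) = 29.184.
0.127·t = ln(29.184) = 3.3736, so t = 3.3736/0.127 = 26.564.

26.56 years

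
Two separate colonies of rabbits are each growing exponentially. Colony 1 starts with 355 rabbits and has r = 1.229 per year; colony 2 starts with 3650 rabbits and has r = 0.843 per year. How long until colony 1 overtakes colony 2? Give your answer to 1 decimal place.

6.0 years

Set 355·e^(1.229t) = 3650·e^(0.843t).
e^((1.229 − 0.843)t) = 3650/355 → e^(0.386·t) = 10.282.
0.386·t = ln(10.282) = 2.3304, so t = 2.3304/0.386 = 6.0372.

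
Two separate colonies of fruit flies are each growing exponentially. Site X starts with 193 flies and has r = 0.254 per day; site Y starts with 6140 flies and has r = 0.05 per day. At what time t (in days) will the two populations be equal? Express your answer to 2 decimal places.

16.96 days

Set 193·e^(0.254t) = 6140·e^(0.05t).
e^((0.254 − 0.05)t) = 6140/193 → e^(0.204·t) = 31.813.
0.204·t = ln(31.813) = 3.4599, so t = 3.4599/0.204 = 16.96.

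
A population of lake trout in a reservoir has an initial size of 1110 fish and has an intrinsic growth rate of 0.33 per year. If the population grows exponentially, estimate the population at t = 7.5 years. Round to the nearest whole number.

13189 fish

N(t) = N₀·e^(rt) = 1110 × e^(0.33×7.5) = 1110 × e^2.475.
e^2.475 ≈ 11.882, so N ≈ 1110 × 11.882 = 13188.7.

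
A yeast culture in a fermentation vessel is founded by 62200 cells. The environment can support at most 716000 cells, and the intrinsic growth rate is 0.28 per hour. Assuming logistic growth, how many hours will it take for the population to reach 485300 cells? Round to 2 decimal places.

A = (K − N₀)/N₀ = (716000 − 62200)/62200 = 10.511.
Solve 716000/(1 + 10.511·e^(−0.28t)) = 485300: 1 + 10.511·e^(−0.28t) = 1.4754, so e^(−0.28t) = 0.0452254.
−0.28·t = ln(0.0452254) = -3.0961, so t = 3.0961/0.28 = 11.057.

11.06 hours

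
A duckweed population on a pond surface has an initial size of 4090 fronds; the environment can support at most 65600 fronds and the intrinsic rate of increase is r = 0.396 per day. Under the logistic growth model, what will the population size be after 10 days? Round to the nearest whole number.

A = (K − N₀)/N₀ = (65600 − 4090)/4090 = 15.039.
N(t) = K/(1 + A·e^(−rt)) = 65600/(1 + 15.039×e^(−0.396×10)).
e^(−3.96) = 0.019063; denominator = 1 + 15.039×0.019063 = 1.2867.
N = 65600/1.2867 = 50983.4.

50983 fronds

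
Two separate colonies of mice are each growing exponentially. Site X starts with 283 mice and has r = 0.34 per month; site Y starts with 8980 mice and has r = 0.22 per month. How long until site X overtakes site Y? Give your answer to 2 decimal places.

28.81 months

Set 283·e^(0.34t) = 8980·e^(0.22t).
e^((0.34 − 0.22)t) = 8980/283 → e^(0.12·t) = 31.731.
0.12·t = ln(31.731) = 3.4573, so t = 3.4573/0.12 = 28.811.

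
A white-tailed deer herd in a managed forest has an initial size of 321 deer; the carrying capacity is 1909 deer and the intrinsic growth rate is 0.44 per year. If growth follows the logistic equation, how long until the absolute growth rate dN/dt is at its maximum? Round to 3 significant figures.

3.63 years

Logistic growth is fastest at N = K/2 = 954.5.
A = (K − N₀)/N₀ = 4.947. Set K/(1 + A·e^(−rt)) = K/2 → A·e^(−rt) = 1.
e^(−0.44t) = 1/4.947 = 0.202141, so t = ln(4.947)/0.44 = 1.5988/0.44 = 3.6336.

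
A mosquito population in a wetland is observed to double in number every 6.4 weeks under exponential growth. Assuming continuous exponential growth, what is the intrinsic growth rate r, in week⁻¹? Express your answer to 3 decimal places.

r = ln(2)/t_d = 0.6931/6.4 = 0.1083.

0.108 per week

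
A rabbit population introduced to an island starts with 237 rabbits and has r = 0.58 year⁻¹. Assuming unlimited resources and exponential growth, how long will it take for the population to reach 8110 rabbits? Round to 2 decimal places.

6.09 years

Set N₀·e^(rt) = 8110: e^(0.58·t) = 8110/237 = 34.219.
0.58·t = ln(34.219) = 3.5328, so t = 3.5328/0.58 = 6.091.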